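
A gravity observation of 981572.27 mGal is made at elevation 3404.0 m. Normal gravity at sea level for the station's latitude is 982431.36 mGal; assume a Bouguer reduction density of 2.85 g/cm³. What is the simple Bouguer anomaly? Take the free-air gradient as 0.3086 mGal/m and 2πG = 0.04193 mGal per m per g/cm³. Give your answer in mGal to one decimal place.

-215.4

Free-air correction = 0.3086 × 3404.0 = 1050.47 mGal
Free-air anomaly = 981572.27 − 982431.36 + (1050.47) = 191.38 mGal
Bouguer slab correction = 0.04193 × 2.85 × 3404.0 = 406.78 mGal
Simple Bouguer anomaly = 191.38 − (406.78) = -215.40 mGal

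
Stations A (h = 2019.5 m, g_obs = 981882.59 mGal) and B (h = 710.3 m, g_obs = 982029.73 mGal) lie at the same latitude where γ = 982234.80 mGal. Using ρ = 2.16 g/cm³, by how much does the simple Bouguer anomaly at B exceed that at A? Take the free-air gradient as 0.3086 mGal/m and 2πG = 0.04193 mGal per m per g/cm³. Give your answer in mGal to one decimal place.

Δg_SB(A) = 981882.59 − 982234.80 + 0.3086×2019.5 − 0.04193×2.16×2019.5 = 88.10 mGal
Δg_SB(B) = 982029.73 − 982234.80 + 0.3086×710.3 − 0.04193×2.16×710.3 = -50.20 mGal
Difference = -50.20 − (88.10) = -138.30 mGal

-138.3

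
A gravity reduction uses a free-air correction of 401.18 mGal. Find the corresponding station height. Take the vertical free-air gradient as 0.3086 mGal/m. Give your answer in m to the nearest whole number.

h = 401.18 / 0.3086 = 1300.00 m

1300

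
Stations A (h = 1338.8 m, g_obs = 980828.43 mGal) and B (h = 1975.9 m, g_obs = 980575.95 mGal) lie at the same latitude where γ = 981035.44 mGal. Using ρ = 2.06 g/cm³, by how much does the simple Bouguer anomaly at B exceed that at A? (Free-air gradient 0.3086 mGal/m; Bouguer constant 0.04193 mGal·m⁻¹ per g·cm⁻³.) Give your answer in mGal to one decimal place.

-110.9

Δg_SB(A) = 980828.43 − 981035.44 + 0.3086×1338.8 − 0.04193×2.06×1338.8 = 90.50 mGal
Δg_SB(B) = 980575.95 − 981035.44 + 0.3086×1975.9 − 0.04193×2.06×1975.9 = -20.40 mGal
Difference = -20.40 − (90.50) = -110.90 mGal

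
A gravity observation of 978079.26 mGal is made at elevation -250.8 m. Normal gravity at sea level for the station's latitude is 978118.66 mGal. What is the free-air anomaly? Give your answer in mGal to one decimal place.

-116.8

Free-air correction = 0.3086 × -250.8 = -77.40 mGal
Free-air anomaly = 978079.26 − 978118.66 + (-77.40) = -116.80 mGal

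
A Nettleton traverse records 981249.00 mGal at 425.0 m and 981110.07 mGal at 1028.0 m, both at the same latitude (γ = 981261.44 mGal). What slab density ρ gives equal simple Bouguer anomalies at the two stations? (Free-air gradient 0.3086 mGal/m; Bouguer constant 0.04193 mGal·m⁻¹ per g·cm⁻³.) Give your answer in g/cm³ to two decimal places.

1.87

Δg_obs = 981110.07 − 981249.00 = -138.93 mGal over Δh = 1028.0 − 425.0 = 603.0 m
Equal Bouguer anomalies ⇒ Δg_obs + (0.3086 − 0.04193ρ)·Δh = 0
0.3086 − 0.04193ρ = −Δg_obs/Δh = 0.23040
ρ = (0.3086 − 0.23040) / 0.04193 = 1.87 g/cm³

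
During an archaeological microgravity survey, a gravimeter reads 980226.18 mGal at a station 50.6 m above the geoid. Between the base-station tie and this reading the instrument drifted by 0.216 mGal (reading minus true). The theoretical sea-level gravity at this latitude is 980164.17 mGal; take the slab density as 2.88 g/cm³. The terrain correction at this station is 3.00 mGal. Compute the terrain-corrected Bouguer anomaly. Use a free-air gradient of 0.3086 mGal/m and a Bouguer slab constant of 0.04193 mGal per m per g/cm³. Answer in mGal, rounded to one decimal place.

74.3

Drift-corrected reading = 980226.18 − (0.216) = 980225.964 mGal
Free-air correction = 0.3086 × 50.6 = 15.62 mGal
Free-air anomaly = 980225.964 − 980164.17 + (15.62) = 77.414 mGal
Bouguer slab correction = 0.04193 × 2.88 × 50.6 = 6.11 mGal
Simple Bouguer anomaly = 77.414 − (6.11) = 71.304 mGal
Complete Bouguer anomaly = 71.304 + 3.00 = 74.304 mGal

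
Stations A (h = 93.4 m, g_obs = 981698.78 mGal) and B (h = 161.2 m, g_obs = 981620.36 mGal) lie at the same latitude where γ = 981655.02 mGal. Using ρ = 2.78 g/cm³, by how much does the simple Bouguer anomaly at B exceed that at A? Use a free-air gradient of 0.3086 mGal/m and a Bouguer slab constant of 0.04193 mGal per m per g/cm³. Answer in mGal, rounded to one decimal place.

-65.4

Δg_SB(A) = 981698.78 − 981655.02 + 0.3086×93.4 − 0.04193×2.78×93.4 = 61.70 mGal
Δg_SB(B) = 981620.36 − 981655.02 + 0.3086×161.2 − 0.04193×2.78×161.2 = -3.70 mGal
Difference = -3.70 − (61.70) = -65.40 mGal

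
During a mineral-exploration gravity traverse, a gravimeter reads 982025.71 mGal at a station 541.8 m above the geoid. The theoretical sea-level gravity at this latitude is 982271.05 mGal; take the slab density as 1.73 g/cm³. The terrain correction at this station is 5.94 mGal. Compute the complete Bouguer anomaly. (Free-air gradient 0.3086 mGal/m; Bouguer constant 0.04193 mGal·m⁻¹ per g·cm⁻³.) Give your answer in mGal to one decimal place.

Free-air correction = 0.3086 × 541.8 = 167.20 mGal
Free-air anomaly = 982025.71 − 982271.05 + (167.20) = -78.14 mGal
Bouguer slab correction = 0.04193 × 1.73 × 541.8 = 39.30 mGal
Simple Bouguer anomaly = -78.14 − (39.30) = -117.44 mGal
Complete Bouguer anomaly = -117.44 + 5.94 = -111.50 mGal

-111.5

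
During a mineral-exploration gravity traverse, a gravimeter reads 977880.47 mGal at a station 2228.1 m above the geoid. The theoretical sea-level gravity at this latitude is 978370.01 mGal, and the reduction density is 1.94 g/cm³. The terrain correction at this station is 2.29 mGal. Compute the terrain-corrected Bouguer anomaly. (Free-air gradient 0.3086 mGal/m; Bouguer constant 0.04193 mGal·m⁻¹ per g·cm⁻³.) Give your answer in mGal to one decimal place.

19.1

Free-air correction = 0.3086 × 2228.1 = 687.59 mGal
Free-air anomaly = 977880.47 − 978370.01 + (687.59) = 198.05 mGal
Bouguer slab correction = 0.04193 × 1.94 × 2228.1 = 181.24 mGal
Simple Bouguer anomaly = 198.05 − (181.24) = 16.81 mGal
Complete Bouguer anomaly = 16.81 + 2.29 = 19.10 mGal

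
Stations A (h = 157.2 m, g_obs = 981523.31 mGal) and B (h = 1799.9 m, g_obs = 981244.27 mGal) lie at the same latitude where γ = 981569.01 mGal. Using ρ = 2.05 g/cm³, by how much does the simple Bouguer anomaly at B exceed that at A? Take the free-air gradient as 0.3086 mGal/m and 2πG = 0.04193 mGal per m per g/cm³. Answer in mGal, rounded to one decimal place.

Δg_SB(A) = 981523.31 − 981569.01 + 0.3086×157.2 − 0.04193×2.05×157.2 = -10.70 mGal
Δg_SB(B) = 981244.27 − 981569.01 + 0.3086×1799.9 − 0.04193×2.05×1799.9 = 76.00 mGal
Difference = 76.00 − (-10.70) = 86.70 mGal

86.7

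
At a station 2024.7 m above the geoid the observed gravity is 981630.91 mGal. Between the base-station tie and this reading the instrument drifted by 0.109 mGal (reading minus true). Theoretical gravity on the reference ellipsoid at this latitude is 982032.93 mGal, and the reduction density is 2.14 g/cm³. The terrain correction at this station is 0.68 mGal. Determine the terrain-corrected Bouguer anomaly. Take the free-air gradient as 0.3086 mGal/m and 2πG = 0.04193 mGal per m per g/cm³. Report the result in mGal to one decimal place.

Drift-corrected reading = 981630.91 − (0.109) = 981630.801 mGal
Free-air correction = 0.3086 × 2024.7 = 624.82 mGal
Free-air anomaly = 981630.801 − 982032.93 + (624.82) = 222.691 mGal
Bouguer slab correction = 0.04193 × 2.14 × 2024.7 = 181.68 mGal
Simple Bouguer anomaly = 222.691 − (181.68) = 41.011 mGal
Complete Bouguer anomaly = 41.011 + 0.68 = 41.691 mGal

41.7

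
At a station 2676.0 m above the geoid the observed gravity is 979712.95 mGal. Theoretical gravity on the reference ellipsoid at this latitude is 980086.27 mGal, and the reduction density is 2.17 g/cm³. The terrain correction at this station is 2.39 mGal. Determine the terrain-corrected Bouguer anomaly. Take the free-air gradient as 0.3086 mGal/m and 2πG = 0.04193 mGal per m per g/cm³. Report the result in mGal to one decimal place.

211.4

Free-air correction = 0.3086 × 2676.0 = 825.81 mGal
Free-air anomaly = 979712.95 − 980086.27 + (825.81) = 452.49 mGal
Bouguer slab correction = 0.04193 × 2.17 × 2676.0 = 243.48 mGal
Simple Bouguer anomaly = 452.49 − (243.48) = 209.01 mGal
Complete Bouguer anomaly = 209.01 + 2.39 = 211.40 mGal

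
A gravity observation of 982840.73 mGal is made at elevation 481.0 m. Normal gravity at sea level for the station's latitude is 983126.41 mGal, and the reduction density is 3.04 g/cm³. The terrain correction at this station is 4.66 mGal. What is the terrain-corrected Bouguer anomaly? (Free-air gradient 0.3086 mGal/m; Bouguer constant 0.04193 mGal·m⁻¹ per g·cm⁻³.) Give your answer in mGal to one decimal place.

-193.9

Free-air correction = 0.3086 × 481.0 = 148.44 mGal
Free-air anomaly = 982840.73 − 983126.41 + (148.44) = -137.24 mGal
Bouguer slab correction = 0.04193 × 3.04 × 481.0 = 61.31 mGal
Simple Bouguer anomaly = -137.24 − (61.31) = -198.55 mGal
Complete Bouguer anomaly = -198.55 + 4.66 = -193.89 mGal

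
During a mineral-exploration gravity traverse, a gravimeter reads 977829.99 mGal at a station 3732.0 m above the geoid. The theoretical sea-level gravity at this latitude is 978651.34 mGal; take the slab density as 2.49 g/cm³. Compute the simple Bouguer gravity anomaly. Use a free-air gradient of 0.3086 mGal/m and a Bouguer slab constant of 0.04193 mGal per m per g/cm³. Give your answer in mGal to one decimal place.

Free-air correction = 0.3086 × 3732.0 = 1151.70 mGal
Free-air anomaly = 977829.99 − 978651.34 + (1151.70) = 330.35 mGal
Bouguer slab correction = 0.04193 × 2.49 × 3732.0 = 389.64 mGal
Simple Bouguer anomaly = 330.35 − (389.64) = -59.29 mGal

-59.3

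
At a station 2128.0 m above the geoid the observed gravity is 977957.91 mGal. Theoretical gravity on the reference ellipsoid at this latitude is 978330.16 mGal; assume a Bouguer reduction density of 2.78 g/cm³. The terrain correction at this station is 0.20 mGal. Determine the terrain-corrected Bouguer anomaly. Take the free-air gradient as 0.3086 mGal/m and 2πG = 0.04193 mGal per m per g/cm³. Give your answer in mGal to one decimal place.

36.6

Free-air correction = 0.3086 × 2128.0 = 656.70 mGal
Free-air anomaly = 977957.91 − 978330.16 + (656.70) = 284.45 mGal
Bouguer slab correction = 0.04193 × 2.78 × 2128.0 = 248.05 mGal
Simple Bouguer anomaly = 284.45 − (248.05) = 36.40 mGal
Complete Bouguer anomaly = 36.40 + 0.20 = 36.60 mGal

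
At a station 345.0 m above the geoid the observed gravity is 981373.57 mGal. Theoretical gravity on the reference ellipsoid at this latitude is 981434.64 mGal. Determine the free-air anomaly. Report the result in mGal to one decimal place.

Free-air correction = 0.3086 × 345.0 = 106.47 mGal
Free-air anomaly = 981373.57 − 981434.64 + (106.47) = 45.40 mGal

45.4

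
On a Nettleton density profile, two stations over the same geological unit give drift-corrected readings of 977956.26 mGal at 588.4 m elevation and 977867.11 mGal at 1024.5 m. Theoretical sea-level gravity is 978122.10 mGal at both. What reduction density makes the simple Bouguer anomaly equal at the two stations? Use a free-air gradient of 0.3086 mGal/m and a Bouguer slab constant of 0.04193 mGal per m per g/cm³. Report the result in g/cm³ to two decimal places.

2.48

Δg_obs = 977867.11 − 977956.26 = -89.15 mGal over Δh = 1024.5 − 588.4 = 436.1 m
Equal Bouguer anomalies ⇒ Δg_obs + (0.3086 − 0.04193ρ)·Δh = 0
0.3086 − 0.04193ρ = −Δg_obs/Δh = 0.20443
ρ = (0.3086 − 0.20443) / 0.04193 = 2.48 g/cm³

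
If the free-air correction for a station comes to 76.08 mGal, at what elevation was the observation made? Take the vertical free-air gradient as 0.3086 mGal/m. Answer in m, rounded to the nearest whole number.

247

h = 76.08 / 0.3086 = 246.53 m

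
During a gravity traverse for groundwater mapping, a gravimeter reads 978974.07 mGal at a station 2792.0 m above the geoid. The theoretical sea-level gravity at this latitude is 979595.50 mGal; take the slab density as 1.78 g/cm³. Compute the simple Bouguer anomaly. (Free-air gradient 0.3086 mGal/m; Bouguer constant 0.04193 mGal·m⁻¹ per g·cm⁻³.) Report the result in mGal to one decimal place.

Free-air correction = 0.3086 × 2792.0 = 861.61 mGal
Free-air anomaly = 978974.07 − 979595.50 + (861.61) = 240.18 mGal
Bouguer slab correction = 0.04193 × 1.78 × 2792.0 = 208.38 mGal
Simple Bouguer anomaly = 240.18 − (208.38) = 31.80 mGal

31.8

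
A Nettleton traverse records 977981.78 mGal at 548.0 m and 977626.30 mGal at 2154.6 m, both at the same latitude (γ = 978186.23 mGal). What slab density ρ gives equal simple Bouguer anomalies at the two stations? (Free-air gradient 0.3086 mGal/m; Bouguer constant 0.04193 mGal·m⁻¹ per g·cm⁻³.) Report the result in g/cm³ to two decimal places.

2.08

Δg_obs = 977626.30 − 977981.78 = -355.48 mGal over Δh = 2154.6 − 548.0 = 1606.6 m
Equal Bouguer anomalies ⇒ Δg_obs + (0.3086 − 0.04193ρ)·Δh = 0
0.3086 − 0.04193ρ = −Δg_obs/Δh = 0.22126
ρ = (0.3086 − 0.22126) / 0.04193 = 2.08 g/cm³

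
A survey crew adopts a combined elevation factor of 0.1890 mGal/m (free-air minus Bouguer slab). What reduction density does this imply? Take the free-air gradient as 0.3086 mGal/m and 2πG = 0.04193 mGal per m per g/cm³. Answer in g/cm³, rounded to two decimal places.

0.1890 = 0.3086 − 0.04193 × ρ
ρ = (0.3086 − 0.1890) / 0.04193 = 2.85 g/cm³

2.85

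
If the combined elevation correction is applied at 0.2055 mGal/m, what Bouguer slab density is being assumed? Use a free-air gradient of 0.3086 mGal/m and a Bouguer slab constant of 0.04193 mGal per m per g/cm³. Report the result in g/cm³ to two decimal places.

2.46

0.2055 = 0.3086 − 0.04193 × ρ
ρ = (0.3086 − 0.2055) / 0.04193 = 2.46 g/cm³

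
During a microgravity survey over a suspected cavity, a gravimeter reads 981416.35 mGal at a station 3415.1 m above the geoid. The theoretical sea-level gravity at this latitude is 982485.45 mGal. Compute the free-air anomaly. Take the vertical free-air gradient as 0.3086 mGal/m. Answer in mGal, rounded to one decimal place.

Free-air correction = 0.3086 × 3415.1 = 1053.90 mGal
Free-air anomaly = 981416.35 − 982485.45 + (1053.90) = -15.20 mGal

-15.2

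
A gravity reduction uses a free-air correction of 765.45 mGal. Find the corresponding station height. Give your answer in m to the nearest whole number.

h = 765.45 / 0.3086 = 2480.40 m

2480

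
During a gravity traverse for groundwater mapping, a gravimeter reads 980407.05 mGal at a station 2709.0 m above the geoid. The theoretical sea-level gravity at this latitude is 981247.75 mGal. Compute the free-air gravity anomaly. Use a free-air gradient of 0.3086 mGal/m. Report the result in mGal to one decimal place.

Free-air correction = 0.3086 × 2709.0 = 836.00 mGal
Free-air anomaly = 980407.05 − 981247.75 + (836.00) = -4.70 mGal

-4.7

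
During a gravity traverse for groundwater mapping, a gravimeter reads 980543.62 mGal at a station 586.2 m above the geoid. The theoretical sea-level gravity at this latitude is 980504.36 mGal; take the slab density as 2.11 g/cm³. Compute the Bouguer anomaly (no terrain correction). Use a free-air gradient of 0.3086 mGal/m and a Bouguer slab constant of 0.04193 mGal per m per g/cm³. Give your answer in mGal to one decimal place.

168.3

Free-air correction = 0.3086 × 586.2 = 180.90 mGal
Free-air anomaly = 980543.62 − 980504.36 + (180.90) = 220.16 mGal
Bouguer slab correction = 0.04193 × 2.11 × 586.2 = 51.86 mGal
Simple Bouguer anomaly = 220.16 − (51.86) = 168.30 mGal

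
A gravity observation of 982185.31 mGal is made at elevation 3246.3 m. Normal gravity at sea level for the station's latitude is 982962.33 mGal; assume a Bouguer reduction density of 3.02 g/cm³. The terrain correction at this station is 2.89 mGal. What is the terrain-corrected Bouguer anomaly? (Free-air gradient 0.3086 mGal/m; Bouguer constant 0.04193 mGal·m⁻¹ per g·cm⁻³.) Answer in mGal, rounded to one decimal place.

Free-air correction = 0.3086 × 3246.3 = 1001.81 mGal
Free-air anomaly = 982185.31 − 982962.33 + (1001.81) = 224.79 mGal
Bouguer slab correction = 0.04193 × 3.02 × 3246.3 = 411.07 mGal
Simple Bouguer anomaly = 224.79 − (411.07) = -186.28 mGal
Complete Bouguer anomaly = -186.28 + 2.89 = -183.39 mGal

-183.4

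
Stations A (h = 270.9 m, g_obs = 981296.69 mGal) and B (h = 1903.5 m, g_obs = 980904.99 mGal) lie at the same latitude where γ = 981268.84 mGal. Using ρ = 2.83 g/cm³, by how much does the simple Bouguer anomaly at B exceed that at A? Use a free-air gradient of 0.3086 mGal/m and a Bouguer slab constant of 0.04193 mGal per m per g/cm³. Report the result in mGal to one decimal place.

-81.6

Δg_SB(A) = 981296.69 − 981268.84 + 0.3086×270.9 − 0.04193×2.83×270.9 = 79.30 mGal
Δg_SB(B) = 980904.99 − 981268.84 + 0.3086×1903.5 − 0.04193×2.83×1903.5 = -2.30 mGal
Difference = -2.30 − (79.30) = -81.60 mGal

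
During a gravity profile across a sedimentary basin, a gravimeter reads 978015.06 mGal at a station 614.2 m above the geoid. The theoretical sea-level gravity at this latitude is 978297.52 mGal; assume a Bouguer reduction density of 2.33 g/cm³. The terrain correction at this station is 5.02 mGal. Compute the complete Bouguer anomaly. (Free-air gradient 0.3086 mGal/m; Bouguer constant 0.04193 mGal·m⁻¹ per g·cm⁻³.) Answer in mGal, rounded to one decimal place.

Free-air correction = 0.3086 × 614.2 = 189.54 mGal
Free-air anomaly = 978015.06 − 978297.52 + (189.54) = -92.92 mGal
Bouguer slab correction = 0.04193 × 2.33 × 614.2 = 60.01 mGal
Simple Bouguer anomaly = -92.92 − (60.01) = -152.93 mGal
Complete Bouguer anomaly = -152.93 + 5.02 = -147.91 mGal

-147.9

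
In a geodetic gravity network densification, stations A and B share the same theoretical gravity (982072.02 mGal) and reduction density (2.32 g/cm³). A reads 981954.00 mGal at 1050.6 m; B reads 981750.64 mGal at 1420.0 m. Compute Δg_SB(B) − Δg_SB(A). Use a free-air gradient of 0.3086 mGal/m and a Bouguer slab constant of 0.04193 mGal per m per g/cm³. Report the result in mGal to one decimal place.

Δg_SB(A) = 981954.00 − 982072.02 + 0.3086×1050.6 − 0.04193×2.32×1050.6 = 104.00 mGal
Δg_SB(B) = 981750.64 − 982072.02 + 0.3086×1420.0 − 0.04193×2.32×1420.0 = -21.30 mGal
Difference = -21.30 − (104.00) = -125.30 mGal

-125.3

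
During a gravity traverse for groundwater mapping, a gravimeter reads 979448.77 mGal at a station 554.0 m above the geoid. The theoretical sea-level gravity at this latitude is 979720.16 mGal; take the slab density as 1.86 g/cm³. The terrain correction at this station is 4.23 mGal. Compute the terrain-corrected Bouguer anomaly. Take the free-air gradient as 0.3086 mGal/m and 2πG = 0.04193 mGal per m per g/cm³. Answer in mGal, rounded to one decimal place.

-139.4

Free-air correction = 0.3086 × 554.0 = 170.96 mGal
Free-air anomaly = 979448.77 − 979720.16 + (170.96) = -100.43 mGal
Bouguer slab correction = 0.04193 × 1.86 × 554.0 = 43.21 mGal
Simple Bouguer anomaly = -100.43 − (43.21) = -143.64 mGal
Complete Bouguer anomaly = -143.64 + 4.23 = -139.41 mGal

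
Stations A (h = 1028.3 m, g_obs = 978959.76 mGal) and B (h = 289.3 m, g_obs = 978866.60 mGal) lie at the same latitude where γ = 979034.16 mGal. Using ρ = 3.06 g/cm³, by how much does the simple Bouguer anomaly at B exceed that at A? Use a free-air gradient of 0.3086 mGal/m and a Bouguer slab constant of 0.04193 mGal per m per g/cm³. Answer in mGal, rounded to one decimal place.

-226.4

Δg_SB(A) = 978959.76 − 979034.16 + 0.3086×1028.3 − 0.04193×3.06×1028.3 = 111.00 mGal
Δg_SB(B) = 978866.60 − 979034.16 + 0.3086×289.3 − 0.04193×3.06×289.3 = -115.40 mGal
Difference = -115.40 − (111.00) = -226.40 mGal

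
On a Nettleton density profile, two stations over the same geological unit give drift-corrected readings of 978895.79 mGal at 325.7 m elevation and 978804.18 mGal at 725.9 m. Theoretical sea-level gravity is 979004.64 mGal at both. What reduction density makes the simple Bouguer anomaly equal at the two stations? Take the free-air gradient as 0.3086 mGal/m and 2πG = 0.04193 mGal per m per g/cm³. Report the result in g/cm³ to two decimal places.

1.90

Δg_obs = 978804.18 − 978895.79 = -91.61 mGal over Δh = 725.9 − 325.7 = 400.2 m
Equal Bouguer anomalies ⇒ Δg_obs + (0.3086 − 0.04193ρ)·Δh = 0
0.3086 − 0.04193ρ = −Δg_obs/Δh = 0.22891
ρ = (0.3086 − 0.22891) / 0.04193 = 1.90 g/cm³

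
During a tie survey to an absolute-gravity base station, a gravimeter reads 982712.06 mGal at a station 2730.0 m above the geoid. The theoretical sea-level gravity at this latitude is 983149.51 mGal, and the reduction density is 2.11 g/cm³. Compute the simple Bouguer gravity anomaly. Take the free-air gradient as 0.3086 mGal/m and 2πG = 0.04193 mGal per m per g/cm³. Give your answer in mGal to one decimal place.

Free-air correction = 0.3086 × 2730.0 = 842.48 mGal
Free-air anomaly = 982712.06 − 983149.51 + (842.48) = 405.03 mGal
Bouguer slab correction = 0.04193 × 2.11 × 2730.0 = 241.53 mGal
Simple Bouguer anomaly = 405.03 − (241.53) = 163.50 mGal

163.5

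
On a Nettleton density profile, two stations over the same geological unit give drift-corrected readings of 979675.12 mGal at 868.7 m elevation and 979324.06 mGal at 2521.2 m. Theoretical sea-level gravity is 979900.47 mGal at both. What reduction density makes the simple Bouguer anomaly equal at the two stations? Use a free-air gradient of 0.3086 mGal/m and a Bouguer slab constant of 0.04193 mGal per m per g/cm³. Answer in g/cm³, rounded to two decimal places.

Δg_obs = 979324.06 − 979675.12 = -351.06 mGal over Δh = 2521.2 − 868.7 = 1652.5 m
Equal Bouguer anomalies ⇒ Δg_obs + (0.3086 − 0.04193ρ)·Δh = 0
0.3086 − 0.04193ρ = −Δg_obs/Δh = 0.21244
ρ = (0.3086 − 0.21244) / 0.04193 = 2.29 g/cm³

2.29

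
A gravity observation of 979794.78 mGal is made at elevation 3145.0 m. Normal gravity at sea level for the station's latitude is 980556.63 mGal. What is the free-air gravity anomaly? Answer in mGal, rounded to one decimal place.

Free-air correction = 0.3086 × 3145.0 = 970.55 mGal
Free-air anomaly = 979794.78 − 980556.63 + (970.55) = 208.70 mGal

208.7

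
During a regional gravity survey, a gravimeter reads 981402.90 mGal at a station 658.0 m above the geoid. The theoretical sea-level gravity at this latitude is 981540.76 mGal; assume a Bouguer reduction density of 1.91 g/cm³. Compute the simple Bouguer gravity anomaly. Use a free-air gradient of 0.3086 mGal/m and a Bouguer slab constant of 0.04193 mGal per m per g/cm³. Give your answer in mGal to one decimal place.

Free-air correction = 0.3086 × 658.0 = 203.06 mGal
Free-air anomaly = 981402.90 − 981540.76 + (203.06) = 65.20 mGal
Bouguer slab correction = 0.04193 × 1.91 × 658.0 = 52.70 mGal
Simple Bouguer anomaly = 65.20 − (52.70) = 12.50 mGal

12.5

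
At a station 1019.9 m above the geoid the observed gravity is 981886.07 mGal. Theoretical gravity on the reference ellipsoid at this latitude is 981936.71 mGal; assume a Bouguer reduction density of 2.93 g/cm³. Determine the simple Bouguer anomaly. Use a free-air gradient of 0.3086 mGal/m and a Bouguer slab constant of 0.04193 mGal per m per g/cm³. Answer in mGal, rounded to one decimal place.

138.8

Free-air correction = 0.3086 × 1019.9 = 314.74 mGal
Free-air anomaly = 981886.07 − 981936.71 + (314.74) = 264.10 mGal
Bouguer slab correction = 0.04193 × 2.93 × 1019.9 = 125.30 mGal
Simple Bouguer anomaly = 264.10 − (125.30) = 138.80 mGal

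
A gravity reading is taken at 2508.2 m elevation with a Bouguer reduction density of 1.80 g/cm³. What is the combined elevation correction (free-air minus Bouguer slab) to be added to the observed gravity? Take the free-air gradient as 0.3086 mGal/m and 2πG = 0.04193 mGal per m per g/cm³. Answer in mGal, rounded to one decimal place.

Combined gradient = 0.3086 − 0.04193 × 1.80 = 0.2331260 mGal/m
Combined elevation correction = 0.2331260 × 2508.2 = 584.7 mGal

584.7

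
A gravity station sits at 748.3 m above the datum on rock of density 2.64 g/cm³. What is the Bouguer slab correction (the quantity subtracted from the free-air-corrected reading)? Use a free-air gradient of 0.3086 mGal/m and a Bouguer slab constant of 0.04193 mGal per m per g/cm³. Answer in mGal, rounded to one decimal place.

Bouguer slab correction = 0.04193 × 2.64 × 748.3 = 82.8 mGal

82.8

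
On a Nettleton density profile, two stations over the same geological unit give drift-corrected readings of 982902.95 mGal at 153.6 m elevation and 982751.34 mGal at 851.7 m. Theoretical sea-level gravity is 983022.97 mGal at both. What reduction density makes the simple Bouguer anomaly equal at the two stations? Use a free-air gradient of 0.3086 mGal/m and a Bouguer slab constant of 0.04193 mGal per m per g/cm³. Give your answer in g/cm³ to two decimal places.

2.18

Δg_obs = 982751.34 − 982902.95 = -151.61 mGal over Δh = 851.7 − 153.6 = 698.1 m
Equal Bouguer anomalies ⇒ Δg_obs + (0.3086 − 0.04193ρ)·Δh = 0
0.3086 − 0.04193ρ = −Δg_obs/Δh = 0.21718
ρ = (0.3086 − 0.21718) / 0.04193 = 2.18 g/cm³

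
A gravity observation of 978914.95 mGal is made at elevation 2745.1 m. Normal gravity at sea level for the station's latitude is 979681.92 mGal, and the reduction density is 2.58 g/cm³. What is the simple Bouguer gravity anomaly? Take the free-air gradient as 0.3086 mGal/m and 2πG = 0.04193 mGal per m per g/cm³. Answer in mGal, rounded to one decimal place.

Free-air correction = 0.3086 × 2745.1 = 847.14 mGal
Free-air anomaly = 978914.95 − 979681.92 + (847.14) = 80.17 mGal
Bouguer slab correction = 0.04193 × 2.58 × 2745.1 = 296.96 mGal
Simple Bouguer anomaly = 80.17 − (296.96) = -216.79 mGal

-216.8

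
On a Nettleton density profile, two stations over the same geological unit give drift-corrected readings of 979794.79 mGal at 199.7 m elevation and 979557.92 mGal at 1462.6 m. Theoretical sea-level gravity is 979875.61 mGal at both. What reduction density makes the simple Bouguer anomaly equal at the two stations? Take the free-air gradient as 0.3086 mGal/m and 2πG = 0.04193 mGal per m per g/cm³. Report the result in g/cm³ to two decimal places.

2.89

Δg_obs = 979557.92 − 979794.79 = -236.87 mGal over Δh = 1462.6 − 199.7 = 1262.9 m
Equal Bouguer anomalies ⇒ Δg_obs + (0.3086 − 0.04193ρ)·Δh = 0
0.3086 − 0.04193ρ = −Δg_obs/Δh = 0.18756
ρ = (0.3086 − 0.18756) / 0.04193 = 2.89 g/cm³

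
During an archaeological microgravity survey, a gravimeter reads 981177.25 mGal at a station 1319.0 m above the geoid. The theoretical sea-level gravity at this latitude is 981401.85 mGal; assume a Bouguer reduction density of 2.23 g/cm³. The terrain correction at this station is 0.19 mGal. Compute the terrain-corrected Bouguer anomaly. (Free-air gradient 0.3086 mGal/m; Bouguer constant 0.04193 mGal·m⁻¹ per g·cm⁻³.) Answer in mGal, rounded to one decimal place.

Free-air correction = 0.3086 × 1319.0 = 407.04 mGal
Free-air anomaly = 981177.25 − 981401.85 + (407.04) = 182.44 mGal
Bouguer slab correction = 0.04193 × 2.23 × 1319.0 = 123.33 mGal
Simple Bouguer anomaly = 182.44 − (123.33) = 59.11 mGal
Complete Bouguer anomaly = 59.11 + 0.19 = 59.30 mGal

59.3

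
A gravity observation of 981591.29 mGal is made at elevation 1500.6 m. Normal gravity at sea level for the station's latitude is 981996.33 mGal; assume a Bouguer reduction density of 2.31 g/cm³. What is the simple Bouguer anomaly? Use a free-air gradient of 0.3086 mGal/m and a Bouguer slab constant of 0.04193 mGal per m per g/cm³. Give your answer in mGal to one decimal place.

-87.3

Free-air correction = 0.3086 × 1500.6 = 463.09 mGal
Free-air anomaly = 981591.29 − 981996.33 + (463.09) = 58.05 mGal
Bouguer slab correction = 0.04193 × 2.31 × 1500.6 = 145.35 mGal
Simple Bouguer anomaly = 58.05 − (145.35) = -87.30 mGal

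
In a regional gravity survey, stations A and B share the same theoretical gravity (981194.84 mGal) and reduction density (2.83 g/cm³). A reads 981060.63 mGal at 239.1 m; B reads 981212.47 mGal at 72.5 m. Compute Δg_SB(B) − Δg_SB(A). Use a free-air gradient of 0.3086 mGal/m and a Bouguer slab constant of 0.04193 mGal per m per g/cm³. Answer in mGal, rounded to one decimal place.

120.2

Δg_SB(A) = 981060.63 − 981194.84 + 0.3086×239.1 − 0.04193×2.83×239.1 = -88.80 mGal
Δg_SB(B) = 981212.47 − 981194.84 + 0.3086×72.5 − 0.04193×2.83×72.5 = 31.40 mGal
Difference = 31.40 − (-88.80) = 120.20 mGal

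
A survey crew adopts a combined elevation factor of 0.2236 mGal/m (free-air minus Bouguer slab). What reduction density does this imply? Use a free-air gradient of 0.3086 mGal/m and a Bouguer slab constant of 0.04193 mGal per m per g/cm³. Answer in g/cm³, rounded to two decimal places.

0.2236 = 0.3086 − 0.04193 × ρ
ρ = (0.3086 − 0.2236) / 0.04193 = 2.03 g/cm³

2.03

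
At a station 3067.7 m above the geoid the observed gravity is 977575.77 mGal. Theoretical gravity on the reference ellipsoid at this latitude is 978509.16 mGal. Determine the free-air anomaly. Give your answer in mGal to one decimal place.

Free-air correction = 0.3086 × 3067.7 = 946.69 mGal
Free-air anomaly = 977575.77 − 978509.16 + (946.69) = 13.30 mGal

13.3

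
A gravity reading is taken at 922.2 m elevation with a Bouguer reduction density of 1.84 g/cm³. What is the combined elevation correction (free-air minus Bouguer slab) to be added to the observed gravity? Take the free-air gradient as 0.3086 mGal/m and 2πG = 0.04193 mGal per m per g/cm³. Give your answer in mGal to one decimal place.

213.4

Combined gradient = 0.3086 − 0.04193 × 1.84 = 0.2314488 mGal/m
Combined elevation correction = 0.2314488 × 922.2 = 213.4 mGal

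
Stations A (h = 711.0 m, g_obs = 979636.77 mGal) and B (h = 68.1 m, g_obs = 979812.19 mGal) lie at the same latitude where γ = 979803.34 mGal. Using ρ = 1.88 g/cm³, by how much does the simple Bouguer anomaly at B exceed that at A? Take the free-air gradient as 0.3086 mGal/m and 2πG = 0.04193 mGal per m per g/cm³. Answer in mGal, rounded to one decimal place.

27.7

Δg_SB(A) = 979636.77 − 979803.34 + 0.3086×711.0 − 0.04193×1.88×711.0 = -3.20 mGal
Δg_SB(B) = 979812.19 − 979803.34 + 0.3086×68.1 − 0.04193×1.88×68.1 = 24.50 mGal
Difference = 24.50 − (-3.20) = 27.70 mGal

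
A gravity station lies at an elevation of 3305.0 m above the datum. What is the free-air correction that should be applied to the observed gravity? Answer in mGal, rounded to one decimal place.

1019.9

Free-air correction = 0.3086 × 3305.0 = 1019.9 mGal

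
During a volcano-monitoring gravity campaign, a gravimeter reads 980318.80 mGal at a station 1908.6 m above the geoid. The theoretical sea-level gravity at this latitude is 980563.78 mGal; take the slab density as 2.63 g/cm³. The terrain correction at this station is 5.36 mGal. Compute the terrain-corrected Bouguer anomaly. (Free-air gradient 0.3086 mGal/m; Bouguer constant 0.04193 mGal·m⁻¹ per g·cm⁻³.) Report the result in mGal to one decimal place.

138.9

Free-air correction = 0.3086 × 1908.6 = 588.99 mGal
Free-air anomaly = 980318.80 − 980563.78 + (588.99) = 344.01 mGal
Bouguer slab correction = 0.04193 × 2.63 × 1908.6 = 210.47 mGal
Simple Bouguer anomaly = 344.01 − (210.47) = 133.54 mGal
Complete Bouguer anomaly = 133.54 + 5.36 = 138.90 mGal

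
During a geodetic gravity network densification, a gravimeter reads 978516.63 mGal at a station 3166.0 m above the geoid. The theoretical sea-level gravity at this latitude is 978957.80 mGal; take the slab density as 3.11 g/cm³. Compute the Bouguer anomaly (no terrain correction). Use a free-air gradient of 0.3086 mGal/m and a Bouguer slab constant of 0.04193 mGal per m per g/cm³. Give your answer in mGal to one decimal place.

Free-air correction = 0.3086 × 3166.0 = 977.03 mGal
Free-air anomaly = 978516.63 − 978957.80 + (977.03) = 535.86 mGal
Bouguer slab correction = 0.04193 × 3.11 × 3166.0 = 412.85 mGal
Simple Bouguer anomaly = 535.86 − (412.85) = 123.01 mGal

123.0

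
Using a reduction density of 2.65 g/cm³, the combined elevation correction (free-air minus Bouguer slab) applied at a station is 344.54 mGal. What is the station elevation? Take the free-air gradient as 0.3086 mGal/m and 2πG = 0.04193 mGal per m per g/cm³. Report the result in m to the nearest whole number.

1745

Combined gradient = 0.3086 − 0.04193 × 2.65 = 0.1974855 mGal/m
h = 344.54 / 0.1974855 = 1744.63 m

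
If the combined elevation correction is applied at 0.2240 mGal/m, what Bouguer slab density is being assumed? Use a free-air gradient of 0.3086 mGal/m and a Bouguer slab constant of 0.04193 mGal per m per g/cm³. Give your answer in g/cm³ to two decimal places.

2.02

0.2240 = 0.3086 − 0.04193 × ρ
ρ = (0.3086 − 0.2240) / 0.04193 = 2.02 g/cm³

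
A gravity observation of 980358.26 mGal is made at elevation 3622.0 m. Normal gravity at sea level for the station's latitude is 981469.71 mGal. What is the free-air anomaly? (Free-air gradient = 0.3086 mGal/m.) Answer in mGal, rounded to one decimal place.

6.3

Free-air correction = 0.3086 × 3622.0 = 1117.75 mGal
Free-air anomaly = 980358.26 − 981469.71 + (1117.75) = 6.30 mGal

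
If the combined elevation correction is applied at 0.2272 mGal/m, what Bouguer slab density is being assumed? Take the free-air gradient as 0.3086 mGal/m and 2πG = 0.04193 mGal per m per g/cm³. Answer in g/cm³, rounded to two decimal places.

1.94

0.2272 = 0.3086 − 0.04193 × ρ
ρ = (0.3086 − 0.2272) / 0.04193 = 1.94 g/cm³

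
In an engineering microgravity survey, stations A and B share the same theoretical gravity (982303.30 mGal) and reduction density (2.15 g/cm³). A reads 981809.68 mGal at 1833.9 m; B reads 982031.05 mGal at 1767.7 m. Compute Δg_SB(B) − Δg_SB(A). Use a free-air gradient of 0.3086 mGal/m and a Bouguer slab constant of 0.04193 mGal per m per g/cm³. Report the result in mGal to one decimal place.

Δg_SB(A) = 981809.68 − 982303.30 + 0.3086×1833.9 − 0.04193×2.15×1833.9 = -93.00 mGal
Δg_SB(B) = 982031.05 − 982303.30 + 0.3086×1767.7 − 0.04193×2.15×1767.7 = 113.90 mGal
Difference = 113.90 − (-93.00) = 206.90 mGal

206.9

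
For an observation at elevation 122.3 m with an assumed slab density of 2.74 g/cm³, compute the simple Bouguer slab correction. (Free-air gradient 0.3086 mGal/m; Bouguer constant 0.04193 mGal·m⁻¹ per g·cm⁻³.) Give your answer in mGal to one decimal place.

14.1

Bouguer slab correction = 0.04193 × 2.74 × 122.3 = 14.1 mGal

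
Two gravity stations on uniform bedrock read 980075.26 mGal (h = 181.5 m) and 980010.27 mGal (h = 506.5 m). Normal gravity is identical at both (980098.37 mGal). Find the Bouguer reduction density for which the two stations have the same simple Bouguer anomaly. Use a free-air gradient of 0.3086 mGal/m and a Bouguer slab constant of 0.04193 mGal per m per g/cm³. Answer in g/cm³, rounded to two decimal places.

Δg_obs = 980010.27 − 980075.26 = -64.99 mGal over Δh = 506.5 − 181.5 = 325.0 m
Equal Bouguer anomalies ⇒ Δg_obs + (0.3086 − 0.04193ρ)·Δh = 0
0.3086 − 0.04193ρ = −Δg_obs/Δh = 0.19997
ρ = (0.3086 − 0.19997) / 0.04193 = 2.59 g/cm³

2.59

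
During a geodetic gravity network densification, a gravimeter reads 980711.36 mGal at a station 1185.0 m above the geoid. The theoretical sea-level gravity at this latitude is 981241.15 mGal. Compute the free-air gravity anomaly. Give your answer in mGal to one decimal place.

-164.1

Free-air correction = 0.3086 × 1185.0 = 365.69 mGal
Free-air anomaly = 980711.36 − 981241.15 + (365.69) = -164.10 mGal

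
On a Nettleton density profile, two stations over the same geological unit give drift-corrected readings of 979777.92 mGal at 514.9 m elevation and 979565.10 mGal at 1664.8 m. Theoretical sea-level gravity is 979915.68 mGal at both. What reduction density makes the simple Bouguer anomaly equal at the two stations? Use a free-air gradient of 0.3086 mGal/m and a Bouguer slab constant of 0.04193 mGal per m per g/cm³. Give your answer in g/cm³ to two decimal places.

2.95

Δg_obs = 979565.10 − 979777.92 = -212.82 mGal over Δh = 1664.8 − 514.9 = 1149.9 m
Equal Bouguer anomalies ⇒ Δg_obs + (0.3086 − 0.04193ρ)·Δh = 0
0.3086 − 0.04193ρ = −Δg_obs/Δh = 0.18508
ρ = (0.3086 − 0.18508) / 0.04193 = 2.95 g/cm³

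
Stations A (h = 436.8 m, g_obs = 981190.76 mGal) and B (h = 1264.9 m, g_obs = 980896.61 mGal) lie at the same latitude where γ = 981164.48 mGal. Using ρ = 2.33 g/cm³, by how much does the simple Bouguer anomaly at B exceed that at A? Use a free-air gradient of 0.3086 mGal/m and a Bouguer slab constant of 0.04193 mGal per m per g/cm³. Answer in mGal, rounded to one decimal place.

Δg_SB(A) = 981190.76 − 981164.48 + 0.3086×436.8 − 0.04193×2.33×436.8 = 118.40 mGal
Δg_SB(B) = 980896.61 − 981164.48 + 0.3086×1264.9 − 0.04193×2.33×1264.9 = -1.10 mGal
Difference = -1.10 − (118.40) = -119.50 mGal

-119.5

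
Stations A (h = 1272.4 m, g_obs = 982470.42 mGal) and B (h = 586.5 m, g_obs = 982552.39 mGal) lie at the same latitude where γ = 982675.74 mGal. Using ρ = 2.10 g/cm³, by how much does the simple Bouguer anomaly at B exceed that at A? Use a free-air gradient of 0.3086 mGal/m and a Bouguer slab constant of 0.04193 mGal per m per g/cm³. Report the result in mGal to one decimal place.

-69.3

Δg_SB(A) = 982470.42 − 982675.74 + 0.3086×1272.4 − 0.04193×2.10×1272.4 = 75.30 mGal
Δg_SB(B) = 982552.39 − 982675.74 + 0.3086×586.5 − 0.04193×2.10×586.5 = 6.00 mGal
Difference = 6.00 − (75.30) = -69.30 mGal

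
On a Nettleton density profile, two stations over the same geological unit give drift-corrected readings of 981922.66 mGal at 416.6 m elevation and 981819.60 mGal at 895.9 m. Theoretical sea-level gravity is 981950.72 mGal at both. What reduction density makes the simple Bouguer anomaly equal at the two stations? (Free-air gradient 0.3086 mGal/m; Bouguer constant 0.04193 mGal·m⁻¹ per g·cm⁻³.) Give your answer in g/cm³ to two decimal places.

2.23

Δg_obs = 981819.60 − 981922.66 = -103.06 mGal over Δh = 895.9 − 416.6 = 479.3 m
Equal Bouguer anomalies ⇒ Δg_obs + (0.3086 − 0.04193ρ)·Δh = 0
0.3086 − 0.04193ρ = −Δg_obs/Δh = 0.21502
ρ = (0.3086 − 0.21502) / 0.04193 = 2.23 g/cm³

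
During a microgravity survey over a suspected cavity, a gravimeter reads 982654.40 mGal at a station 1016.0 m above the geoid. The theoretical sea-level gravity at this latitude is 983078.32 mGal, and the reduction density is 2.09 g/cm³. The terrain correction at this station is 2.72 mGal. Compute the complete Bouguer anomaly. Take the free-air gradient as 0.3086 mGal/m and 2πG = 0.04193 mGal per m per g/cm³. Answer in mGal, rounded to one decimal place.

Free-air correction = 0.3086 × 1016.0 = 313.54 mGal
Free-air anomaly = 982654.40 − 983078.32 + (313.54) = -110.38 mGal
Bouguer slab correction = 0.04193 × 2.09 × 1016.0 = 89.04 mGal
Simple Bouguer anomaly = -110.38 − (89.04) = -199.42 mGal
Complete Bouguer anomaly = -199.42 + 2.72 = -196.70 mGal

-196.7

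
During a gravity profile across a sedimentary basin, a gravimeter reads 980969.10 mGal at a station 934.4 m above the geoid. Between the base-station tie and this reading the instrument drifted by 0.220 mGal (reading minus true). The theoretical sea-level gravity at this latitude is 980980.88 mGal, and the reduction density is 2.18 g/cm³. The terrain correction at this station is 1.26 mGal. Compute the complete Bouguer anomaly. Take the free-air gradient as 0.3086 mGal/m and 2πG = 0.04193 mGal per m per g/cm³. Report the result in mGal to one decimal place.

192.2

Drift-corrected reading = 980969.10 − (0.220) = 980968.880 mGal
Free-air correction = 0.3086 × 934.4 = 288.36 mGal
Free-air anomaly = 980968.880 − 980980.88 + (288.36) = 276.360 mGal
Bouguer slab correction = 0.04193 × 2.18 × 934.4 = 85.41 mGal
Simple Bouguer anomaly = 276.360 − (85.41) = 190.950 mGal
Complete Bouguer anomaly = 190.950 + 1.26 = 192.210 mGal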